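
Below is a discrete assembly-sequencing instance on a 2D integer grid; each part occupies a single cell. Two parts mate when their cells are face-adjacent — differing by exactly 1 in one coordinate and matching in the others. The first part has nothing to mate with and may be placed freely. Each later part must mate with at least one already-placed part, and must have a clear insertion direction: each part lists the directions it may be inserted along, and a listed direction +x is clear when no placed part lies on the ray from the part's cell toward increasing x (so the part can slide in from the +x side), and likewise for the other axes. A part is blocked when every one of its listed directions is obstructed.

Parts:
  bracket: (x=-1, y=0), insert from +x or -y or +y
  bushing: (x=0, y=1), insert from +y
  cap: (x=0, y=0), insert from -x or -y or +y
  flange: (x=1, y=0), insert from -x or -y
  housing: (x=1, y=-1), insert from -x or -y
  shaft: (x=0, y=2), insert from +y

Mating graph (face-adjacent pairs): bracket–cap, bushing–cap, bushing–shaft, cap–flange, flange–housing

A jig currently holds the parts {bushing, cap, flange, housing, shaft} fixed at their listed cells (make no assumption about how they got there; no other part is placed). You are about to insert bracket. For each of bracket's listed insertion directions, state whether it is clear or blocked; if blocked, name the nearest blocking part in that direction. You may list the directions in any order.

+x: nearest on ray is cap@(0, 0) ⇒ blocked
-y: ray from bracket(-1, 0) has no placed part ⇒ clear
+y: ray from bracket(-1, 0) has no placed part ⇒ clear

+x: blocked by cap; +y: clear; -y: clear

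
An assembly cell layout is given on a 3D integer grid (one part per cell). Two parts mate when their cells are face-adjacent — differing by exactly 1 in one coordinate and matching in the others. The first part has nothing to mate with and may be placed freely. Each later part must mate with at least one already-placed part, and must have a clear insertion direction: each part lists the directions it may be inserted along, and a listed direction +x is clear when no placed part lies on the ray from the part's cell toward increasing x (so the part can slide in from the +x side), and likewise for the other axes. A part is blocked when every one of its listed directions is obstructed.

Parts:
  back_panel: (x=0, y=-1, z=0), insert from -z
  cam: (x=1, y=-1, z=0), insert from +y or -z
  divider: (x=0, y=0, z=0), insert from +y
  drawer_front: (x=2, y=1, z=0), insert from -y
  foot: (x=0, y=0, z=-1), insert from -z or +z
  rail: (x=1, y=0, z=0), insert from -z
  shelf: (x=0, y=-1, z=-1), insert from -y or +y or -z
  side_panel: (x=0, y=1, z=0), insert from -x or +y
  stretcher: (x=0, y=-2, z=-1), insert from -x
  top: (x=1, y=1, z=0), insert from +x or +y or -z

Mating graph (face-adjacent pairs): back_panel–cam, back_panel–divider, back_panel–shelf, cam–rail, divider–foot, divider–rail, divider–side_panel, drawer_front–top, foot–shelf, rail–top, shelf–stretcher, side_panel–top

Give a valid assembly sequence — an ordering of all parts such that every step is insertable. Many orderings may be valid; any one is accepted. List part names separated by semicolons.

1. back_panel@(0, -1, 0) [-z clear] — {back_panel}
2. cam@(1, -1, 0) [+y clear] — {back_panel, cam}
3. divider@(0, 0, 0) [+y clear] — {back_panel, cam, divider}
4. side_panel@(0, 1, 0) [-x clear] — {back_panel, cam, divider, side_panel}
5. top@(1, 1, 0) [+x clear] — {back_panel, cam, divider, side_panel, top}
6. drawer_front@(2, 1, 0) [-y clear] — {back_panel, cam, divider, drawer_front, side_panel, top}
7. rail@(1, 0, 0) [-z clear] — {back_panel, cam, divider, drawer_front, rail, side_panel, top}
8. foot@(0, 0, -1) [-z clear] — {back_panel, cam, divider, drawer_front, foot, rail, side_panel, top}
9. shelf@(0, -1, -1) [-y clear] — {back_panel, cam, divider, drawer_front, foot, rail, shelf, side_panel, top}
10. stretcher@(0, -2, -1) [-x clear] — {back_panel, cam, divider, drawer_front, foot, rail, shelf, side_panel, stretcher, top}

back_panel; cam; divider; side_panel; top; drawer_front; rail; foot; shelf; stretcher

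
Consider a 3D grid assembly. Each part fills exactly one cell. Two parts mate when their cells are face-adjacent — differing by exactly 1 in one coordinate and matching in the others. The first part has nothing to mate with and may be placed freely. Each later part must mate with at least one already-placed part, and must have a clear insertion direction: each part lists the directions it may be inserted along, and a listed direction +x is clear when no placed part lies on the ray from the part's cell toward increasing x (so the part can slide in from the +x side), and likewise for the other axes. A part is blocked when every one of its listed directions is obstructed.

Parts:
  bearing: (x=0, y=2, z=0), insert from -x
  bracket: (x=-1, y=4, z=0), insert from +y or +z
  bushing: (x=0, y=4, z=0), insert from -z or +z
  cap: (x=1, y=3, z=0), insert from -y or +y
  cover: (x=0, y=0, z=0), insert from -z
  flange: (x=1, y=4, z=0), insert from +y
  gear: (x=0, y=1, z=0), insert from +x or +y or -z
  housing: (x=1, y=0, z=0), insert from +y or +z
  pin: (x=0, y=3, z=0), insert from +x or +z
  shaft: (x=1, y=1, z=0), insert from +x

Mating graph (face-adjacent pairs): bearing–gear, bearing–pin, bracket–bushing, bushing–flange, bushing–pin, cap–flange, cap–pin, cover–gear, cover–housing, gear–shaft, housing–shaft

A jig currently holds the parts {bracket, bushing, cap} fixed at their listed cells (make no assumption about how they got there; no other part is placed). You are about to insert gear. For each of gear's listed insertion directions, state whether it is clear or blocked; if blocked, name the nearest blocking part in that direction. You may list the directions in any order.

+x: ray from gear(0, 1, 0) has no placed part ⇒ clear
+y: nearest on ray is bushing@(0, 4, 0) ⇒ blocked
-z: ray from gear(0, 1, 0) has no placed part ⇒ clear

+x: clear; +y: blocked by bushing; -z: clear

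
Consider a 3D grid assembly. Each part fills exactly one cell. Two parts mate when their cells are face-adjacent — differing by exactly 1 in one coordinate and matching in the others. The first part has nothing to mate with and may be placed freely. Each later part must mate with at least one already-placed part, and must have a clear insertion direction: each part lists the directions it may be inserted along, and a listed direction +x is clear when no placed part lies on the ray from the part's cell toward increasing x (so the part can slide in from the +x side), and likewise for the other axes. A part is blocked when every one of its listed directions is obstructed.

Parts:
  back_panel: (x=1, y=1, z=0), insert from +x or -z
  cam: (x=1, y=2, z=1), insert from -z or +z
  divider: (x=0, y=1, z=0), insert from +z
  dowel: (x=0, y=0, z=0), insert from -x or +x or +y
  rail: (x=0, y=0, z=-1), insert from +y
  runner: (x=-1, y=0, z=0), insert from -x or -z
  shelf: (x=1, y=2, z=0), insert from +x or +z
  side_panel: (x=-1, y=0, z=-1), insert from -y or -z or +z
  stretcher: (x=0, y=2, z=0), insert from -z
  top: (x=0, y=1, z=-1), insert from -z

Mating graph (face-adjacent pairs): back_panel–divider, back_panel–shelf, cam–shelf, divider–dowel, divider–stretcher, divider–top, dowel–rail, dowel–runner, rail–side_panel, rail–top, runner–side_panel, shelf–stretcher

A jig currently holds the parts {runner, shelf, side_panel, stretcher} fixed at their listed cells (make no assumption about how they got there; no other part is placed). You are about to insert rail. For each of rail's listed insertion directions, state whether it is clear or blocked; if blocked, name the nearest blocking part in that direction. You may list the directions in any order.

+y: ray from rail(0, 0, -1) has no placed part ⇒ clear

+y: clear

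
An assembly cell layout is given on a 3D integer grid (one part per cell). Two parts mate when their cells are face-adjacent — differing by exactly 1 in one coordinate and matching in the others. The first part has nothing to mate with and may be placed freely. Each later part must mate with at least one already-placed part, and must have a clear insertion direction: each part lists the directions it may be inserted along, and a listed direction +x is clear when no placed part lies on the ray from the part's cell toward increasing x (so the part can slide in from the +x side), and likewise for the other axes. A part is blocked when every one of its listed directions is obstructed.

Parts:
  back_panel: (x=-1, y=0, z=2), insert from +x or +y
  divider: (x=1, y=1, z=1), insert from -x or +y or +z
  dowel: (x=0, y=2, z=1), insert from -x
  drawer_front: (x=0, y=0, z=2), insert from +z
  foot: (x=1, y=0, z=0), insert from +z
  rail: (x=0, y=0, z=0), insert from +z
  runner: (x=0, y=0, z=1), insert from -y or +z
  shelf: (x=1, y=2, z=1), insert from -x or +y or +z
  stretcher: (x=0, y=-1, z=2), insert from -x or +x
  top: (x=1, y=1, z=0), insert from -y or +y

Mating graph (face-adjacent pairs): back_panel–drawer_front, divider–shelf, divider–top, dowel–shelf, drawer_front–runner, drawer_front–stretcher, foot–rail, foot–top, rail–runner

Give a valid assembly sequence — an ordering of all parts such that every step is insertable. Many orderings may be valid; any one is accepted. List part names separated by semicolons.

rail; foot; runner; drawer_front; back_panel; top; divider; shelf; dowel; stretcher

1. rail@(0, 0, 0) [+z clear] — {rail}
2. foot@(1, 0, 0) [+z clear] — {foot, rail}
3. runner@(0, 0, 1) [-y clear] — {foot, rail, runner}
4. drawer_front@(0, 0, 2) [+z clear] — {drawer_front, foot, rail, runner}
5. back_panel@(-1, 0, 2) [+y clear] — {back_panel, drawer_front, foot, rail, runner}
6. top@(1, 1, 0) [+y clear] — {back_panel, drawer_front, foot, rail, runner, top}
7. divider@(1, 1, 1) [-x clear] — {back_panel, divider, drawer_front, foot, rail, runner, top}
8. shelf@(1, 2, 1) [-x clear] — {back_panel, divider, drawer_front, foot, rail, runner, shelf, top}
9. dowel@(0, 2, 1) [-x clear] — {back_panel, divider, dowel, drawer_front, foot, rail, runner, shelf, top}
10. stretcher@(0, -1, 2) [-x clear] — {back_panel, divider, dowel, drawer_front, foot, rail, runner, shelf, stretcher, top}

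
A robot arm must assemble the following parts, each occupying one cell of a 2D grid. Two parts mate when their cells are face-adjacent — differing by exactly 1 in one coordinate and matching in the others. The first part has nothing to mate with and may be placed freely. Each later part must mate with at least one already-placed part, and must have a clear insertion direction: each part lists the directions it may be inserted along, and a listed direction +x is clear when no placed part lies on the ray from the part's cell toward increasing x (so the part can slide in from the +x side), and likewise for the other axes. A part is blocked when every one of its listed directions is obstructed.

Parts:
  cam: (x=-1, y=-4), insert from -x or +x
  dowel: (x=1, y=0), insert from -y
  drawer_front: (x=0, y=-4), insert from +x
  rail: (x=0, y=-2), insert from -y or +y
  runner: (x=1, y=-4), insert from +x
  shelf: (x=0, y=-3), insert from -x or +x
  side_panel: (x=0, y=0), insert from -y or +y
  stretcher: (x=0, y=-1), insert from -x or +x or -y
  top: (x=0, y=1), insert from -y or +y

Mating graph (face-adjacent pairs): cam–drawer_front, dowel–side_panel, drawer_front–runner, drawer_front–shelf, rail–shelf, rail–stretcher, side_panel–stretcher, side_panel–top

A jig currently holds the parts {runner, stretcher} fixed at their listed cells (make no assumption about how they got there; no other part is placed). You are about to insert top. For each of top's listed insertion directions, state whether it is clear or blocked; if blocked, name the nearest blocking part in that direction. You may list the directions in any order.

-y: nearest on ray is stretcher@(0, -1) ⇒ blocked
+y: ray from top(0, 1) has no placed part ⇒ clear

+y: clear; -y: blocked by stretcher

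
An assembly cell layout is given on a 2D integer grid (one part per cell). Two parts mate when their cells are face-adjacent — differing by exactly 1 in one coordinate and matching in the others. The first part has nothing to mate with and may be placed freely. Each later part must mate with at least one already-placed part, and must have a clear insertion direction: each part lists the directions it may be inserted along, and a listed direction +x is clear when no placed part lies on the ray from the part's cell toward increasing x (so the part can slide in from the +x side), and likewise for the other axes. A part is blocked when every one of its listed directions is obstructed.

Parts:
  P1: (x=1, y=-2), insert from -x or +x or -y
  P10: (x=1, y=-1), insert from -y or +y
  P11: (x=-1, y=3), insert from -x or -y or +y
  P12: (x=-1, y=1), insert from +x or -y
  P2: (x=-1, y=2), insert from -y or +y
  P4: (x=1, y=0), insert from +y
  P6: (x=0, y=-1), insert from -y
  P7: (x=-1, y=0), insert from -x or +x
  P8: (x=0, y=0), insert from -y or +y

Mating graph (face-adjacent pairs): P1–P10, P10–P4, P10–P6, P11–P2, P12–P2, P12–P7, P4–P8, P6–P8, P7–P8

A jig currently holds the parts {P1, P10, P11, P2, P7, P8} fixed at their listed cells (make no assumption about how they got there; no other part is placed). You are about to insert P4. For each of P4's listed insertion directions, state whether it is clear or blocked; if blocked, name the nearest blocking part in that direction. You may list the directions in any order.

+y: ray from P4(1, 0) has no placed part ⇒ clear

+y: clear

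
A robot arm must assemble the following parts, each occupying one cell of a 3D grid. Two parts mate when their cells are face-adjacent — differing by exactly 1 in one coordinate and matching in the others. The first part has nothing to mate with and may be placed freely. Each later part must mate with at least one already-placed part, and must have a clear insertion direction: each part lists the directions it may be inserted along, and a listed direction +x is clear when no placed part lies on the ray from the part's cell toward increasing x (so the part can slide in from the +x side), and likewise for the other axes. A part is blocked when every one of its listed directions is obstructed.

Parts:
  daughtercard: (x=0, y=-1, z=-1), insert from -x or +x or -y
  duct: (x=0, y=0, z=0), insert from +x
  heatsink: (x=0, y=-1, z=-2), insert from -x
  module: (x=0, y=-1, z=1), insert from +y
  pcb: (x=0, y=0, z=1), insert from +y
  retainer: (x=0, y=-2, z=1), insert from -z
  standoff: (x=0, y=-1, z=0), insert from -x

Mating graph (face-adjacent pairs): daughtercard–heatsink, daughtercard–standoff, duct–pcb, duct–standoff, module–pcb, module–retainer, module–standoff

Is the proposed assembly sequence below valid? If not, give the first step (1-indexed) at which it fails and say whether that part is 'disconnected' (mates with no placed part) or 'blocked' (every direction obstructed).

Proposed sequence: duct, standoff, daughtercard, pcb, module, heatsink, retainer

Invalid at step 5 (blocked)

1. duct@(0, 0, 0) [+x clear] — {duct}
2. standoff@(0, -1, 0) [-x clear] — {duct, standoff}
3. daughtercard@(0, -1, -1) [-x clear] — {daughtercard, duct, standoff}
4. pcb@(0, 0, 1) [+y clear] — {daughtercard, duct, pcb, standoff}
5. module@(0, -1, 1) — +y all obstructed ⇒ blocked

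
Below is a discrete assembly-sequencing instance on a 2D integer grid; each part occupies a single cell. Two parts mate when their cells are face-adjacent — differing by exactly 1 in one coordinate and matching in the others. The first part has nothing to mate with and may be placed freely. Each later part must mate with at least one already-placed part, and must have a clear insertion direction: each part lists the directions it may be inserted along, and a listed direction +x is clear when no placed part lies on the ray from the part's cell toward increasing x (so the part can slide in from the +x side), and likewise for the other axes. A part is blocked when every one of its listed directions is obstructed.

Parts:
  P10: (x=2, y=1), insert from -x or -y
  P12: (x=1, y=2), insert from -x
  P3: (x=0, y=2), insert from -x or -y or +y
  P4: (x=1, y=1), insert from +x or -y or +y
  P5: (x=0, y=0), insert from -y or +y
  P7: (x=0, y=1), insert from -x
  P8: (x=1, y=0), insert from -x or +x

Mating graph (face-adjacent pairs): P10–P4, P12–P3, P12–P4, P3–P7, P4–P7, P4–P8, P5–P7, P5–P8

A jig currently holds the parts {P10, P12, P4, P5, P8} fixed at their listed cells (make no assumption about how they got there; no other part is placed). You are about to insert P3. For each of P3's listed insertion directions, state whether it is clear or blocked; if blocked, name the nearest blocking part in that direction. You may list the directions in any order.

-x: ray from P3(0, 2) has no placed part ⇒ clear
-y: nearest on ray is P5@(0, 0) ⇒ blocked
+y: ray from P3(0, 2) has no placed part ⇒ clear

+y: clear; -x: clear; -y: blocked by P5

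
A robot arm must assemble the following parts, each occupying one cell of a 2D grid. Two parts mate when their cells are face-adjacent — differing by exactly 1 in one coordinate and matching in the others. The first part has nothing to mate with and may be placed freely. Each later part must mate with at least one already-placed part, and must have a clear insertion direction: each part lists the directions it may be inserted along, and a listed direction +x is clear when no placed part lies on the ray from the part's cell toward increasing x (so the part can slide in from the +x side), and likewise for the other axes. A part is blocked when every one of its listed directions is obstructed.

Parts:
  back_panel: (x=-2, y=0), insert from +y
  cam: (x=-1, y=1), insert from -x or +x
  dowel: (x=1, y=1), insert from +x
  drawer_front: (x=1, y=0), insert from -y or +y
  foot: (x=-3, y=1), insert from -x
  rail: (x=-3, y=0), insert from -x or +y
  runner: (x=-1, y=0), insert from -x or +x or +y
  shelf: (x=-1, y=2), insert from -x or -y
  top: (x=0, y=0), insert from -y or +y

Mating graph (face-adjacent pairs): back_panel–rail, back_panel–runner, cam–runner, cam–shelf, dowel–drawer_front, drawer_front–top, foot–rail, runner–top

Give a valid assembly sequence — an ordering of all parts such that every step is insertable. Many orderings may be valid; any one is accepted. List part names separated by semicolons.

1. back_panel@(-2, 0) [+y clear] — {back_panel}
2. rail@(-3, 0) [-x clear] — {back_panel, rail}
3. runner@(-1, 0) [+x clear] — {back_panel, rail, runner}
4. top@(0, 0) [-y clear] — {back_panel, rail, runner, top}
5. drawer_front@(1, 0) [-y clear] — {back_panel, drawer_front, rail, runner, top}
6. dowel@(1, 1) [+x clear] — {back_panel, dowel, drawer_front, rail, runner, top}
7. cam@(-1, 1) [-x clear] — {back_panel, cam, dowel, drawer_front, rail, runner, top}
8. shelf@(-1, 2) [-x clear] — {back_panel, cam, dowel, drawer_front, rail, runner, shelf, top}
9. foot@(-3, 1) [-x clear] — {back_panel, cam, dowel, drawer_front, foot, rail, runner, shelf, top}

back_panel; rail; runner; top; drawer_front; dowel; cam; shelf; foot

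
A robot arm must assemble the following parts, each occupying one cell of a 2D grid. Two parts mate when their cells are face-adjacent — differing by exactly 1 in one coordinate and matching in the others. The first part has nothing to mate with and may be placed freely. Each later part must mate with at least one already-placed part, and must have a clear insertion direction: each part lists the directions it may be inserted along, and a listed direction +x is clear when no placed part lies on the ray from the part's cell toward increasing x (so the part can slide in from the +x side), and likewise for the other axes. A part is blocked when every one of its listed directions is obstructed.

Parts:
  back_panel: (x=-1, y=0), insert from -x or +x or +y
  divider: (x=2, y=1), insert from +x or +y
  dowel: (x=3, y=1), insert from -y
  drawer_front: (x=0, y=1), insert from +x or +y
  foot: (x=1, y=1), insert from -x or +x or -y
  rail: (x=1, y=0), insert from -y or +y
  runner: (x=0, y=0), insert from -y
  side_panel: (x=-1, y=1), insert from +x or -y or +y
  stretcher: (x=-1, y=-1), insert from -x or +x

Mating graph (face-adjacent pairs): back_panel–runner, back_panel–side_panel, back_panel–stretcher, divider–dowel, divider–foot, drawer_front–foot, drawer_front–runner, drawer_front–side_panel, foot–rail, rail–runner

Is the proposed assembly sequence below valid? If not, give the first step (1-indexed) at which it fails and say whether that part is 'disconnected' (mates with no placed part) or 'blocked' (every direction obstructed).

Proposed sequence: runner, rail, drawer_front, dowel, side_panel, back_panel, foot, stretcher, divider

Invalid at step 4 (disconnected)

1. runner@(0, 0) [-y clear] — {runner}
2. rail@(1, 0) [-y clear] — {rail, runner}
3. drawer_front@(0, 1) [+x clear] — {drawer_front, rail, runner}
4. dowel@(3, 1) — no placed neighbour ⇒ disconnected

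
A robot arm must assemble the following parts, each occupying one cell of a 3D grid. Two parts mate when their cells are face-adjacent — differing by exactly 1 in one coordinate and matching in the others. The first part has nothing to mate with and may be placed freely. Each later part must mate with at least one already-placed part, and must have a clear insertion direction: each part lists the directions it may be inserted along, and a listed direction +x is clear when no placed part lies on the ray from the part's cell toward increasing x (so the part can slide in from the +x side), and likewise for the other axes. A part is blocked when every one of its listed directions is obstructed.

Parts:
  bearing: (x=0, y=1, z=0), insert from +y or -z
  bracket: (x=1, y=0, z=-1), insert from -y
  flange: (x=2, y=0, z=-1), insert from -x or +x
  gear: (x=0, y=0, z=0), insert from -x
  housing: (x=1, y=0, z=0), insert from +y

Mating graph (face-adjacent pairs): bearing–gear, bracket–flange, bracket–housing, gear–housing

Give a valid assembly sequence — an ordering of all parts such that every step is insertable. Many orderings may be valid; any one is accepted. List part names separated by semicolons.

1. flange@(2, 0, -1) [-x clear] — {flange}
2. bracket@(1, 0, -1) [-y clear] — {bracket, flange}
3. housing@(1, 0, 0) [+y clear] — {bracket, flange, housing}
4. gear@(0, 0, 0) [-x clear] — {bracket, flange, gear, housing}
5. bearing@(0, 1, 0) [+y clear] — {bearing, bracket, flange, gear, housing}

flange; bracket; housing; gear; bearing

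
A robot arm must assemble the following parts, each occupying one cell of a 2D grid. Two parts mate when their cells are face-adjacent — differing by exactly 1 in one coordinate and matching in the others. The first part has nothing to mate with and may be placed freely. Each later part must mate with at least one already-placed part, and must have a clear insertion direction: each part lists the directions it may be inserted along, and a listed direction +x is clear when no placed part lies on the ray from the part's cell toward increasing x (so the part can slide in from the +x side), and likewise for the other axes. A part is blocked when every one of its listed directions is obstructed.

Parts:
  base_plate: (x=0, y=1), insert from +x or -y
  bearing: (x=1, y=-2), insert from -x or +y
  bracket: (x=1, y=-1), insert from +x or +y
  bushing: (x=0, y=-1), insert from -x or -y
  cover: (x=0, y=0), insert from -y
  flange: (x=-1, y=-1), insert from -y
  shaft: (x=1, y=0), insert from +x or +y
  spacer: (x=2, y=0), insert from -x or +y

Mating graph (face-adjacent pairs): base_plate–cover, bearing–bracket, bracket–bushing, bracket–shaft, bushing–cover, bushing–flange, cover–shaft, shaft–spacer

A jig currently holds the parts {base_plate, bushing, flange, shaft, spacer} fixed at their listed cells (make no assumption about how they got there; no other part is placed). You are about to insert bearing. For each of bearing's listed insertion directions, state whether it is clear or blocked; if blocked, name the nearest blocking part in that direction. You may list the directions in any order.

-x: ray from bearing(1, -2) has no placed part ⇒ clear
+y: nearest on ray is shaft@(1, 0) ⇒ blocked

+y: blocked by shaft; -x: clear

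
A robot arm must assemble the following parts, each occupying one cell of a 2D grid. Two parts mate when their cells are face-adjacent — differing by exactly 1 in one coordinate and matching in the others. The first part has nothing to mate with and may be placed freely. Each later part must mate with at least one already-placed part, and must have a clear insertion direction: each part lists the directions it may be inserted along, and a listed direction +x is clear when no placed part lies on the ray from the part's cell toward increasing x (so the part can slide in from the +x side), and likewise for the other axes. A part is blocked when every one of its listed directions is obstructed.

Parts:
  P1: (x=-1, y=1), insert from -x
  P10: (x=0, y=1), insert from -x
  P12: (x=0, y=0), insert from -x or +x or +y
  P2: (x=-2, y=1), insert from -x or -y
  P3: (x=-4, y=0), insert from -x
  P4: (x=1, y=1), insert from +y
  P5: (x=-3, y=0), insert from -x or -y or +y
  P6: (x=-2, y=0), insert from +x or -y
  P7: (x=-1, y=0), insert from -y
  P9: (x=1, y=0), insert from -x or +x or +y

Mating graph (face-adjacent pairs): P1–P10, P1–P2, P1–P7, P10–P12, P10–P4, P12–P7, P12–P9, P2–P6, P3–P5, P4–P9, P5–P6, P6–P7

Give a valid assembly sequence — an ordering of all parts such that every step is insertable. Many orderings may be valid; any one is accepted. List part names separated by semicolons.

P10; P4; P1; P2; P7; P6; P12; P9; P5; P3

1. P10@(0, 1) [-x clear] — {P10}
2. P4@(1, 1) [+y clear] — {P10, P4}
3. P1@(-1, 1) [-x clear] — {P1, P10, P4}
4. P2@(-2, 1) [-x clear] — {P1, P10, P2, P4}
5. P7@(-1, 0) [-y clear] — {P1, P10, P2, P4, P7}
6. P6@(-2, 0) [-y clear] — {P1, P10, P2, P4, P6, P7}
7. P12@(0, 0) [+x clear] — {P1, P10, P12, P2, P4, P6, P7}
8. P9@(1, 0) [+x clear] — {P1, P10, P12, P2, P4, P6, P7, P9}
9. P5@(-3, 0) [-x clear] — {P1, P10, P12, P2, P4, P5, P6, P7, P9}
10. P3@(-4, 0) [-x clear] — {P1, P10, P12, P2, P3, P4, P5, P6, P7, P9}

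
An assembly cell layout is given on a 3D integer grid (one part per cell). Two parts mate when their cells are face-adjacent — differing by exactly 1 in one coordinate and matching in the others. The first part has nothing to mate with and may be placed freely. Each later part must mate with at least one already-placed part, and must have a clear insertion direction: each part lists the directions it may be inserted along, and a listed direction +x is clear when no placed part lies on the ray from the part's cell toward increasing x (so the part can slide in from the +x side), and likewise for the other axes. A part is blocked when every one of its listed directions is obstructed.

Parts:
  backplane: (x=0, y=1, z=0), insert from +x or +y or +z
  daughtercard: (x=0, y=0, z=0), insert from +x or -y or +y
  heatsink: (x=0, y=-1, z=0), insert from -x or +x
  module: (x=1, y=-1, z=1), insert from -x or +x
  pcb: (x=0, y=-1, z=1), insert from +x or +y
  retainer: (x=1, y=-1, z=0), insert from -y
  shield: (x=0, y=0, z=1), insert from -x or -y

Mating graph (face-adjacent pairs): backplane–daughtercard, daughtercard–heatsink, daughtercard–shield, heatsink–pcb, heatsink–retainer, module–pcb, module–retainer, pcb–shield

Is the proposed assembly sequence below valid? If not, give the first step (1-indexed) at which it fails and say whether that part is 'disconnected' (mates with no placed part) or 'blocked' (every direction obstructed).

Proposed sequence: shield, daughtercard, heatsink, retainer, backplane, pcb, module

Valid

1. shield@(0, 0, 1) [-x clear] — {shield}
2. daughtercard@(0, 0, 0) [+x clear] — {daughtercard, shield}
3. heatsink@(0, -1, 0) [-x clear] — {daughtercard, heatsink, shield}
4. retainer@(1, -1, 0) [-y clear] — {daughtercard, heatsink, retainer, shield}
5. backplane@(0, 1, 0) [+x clear] — {backplane, daughtercard, heatsink, retainer, shield}
6. pcb@(0, -1, 1) [+x clear] — {backplane, daughtercard, heatsink, pcb, retainer, shield}
7. module@(1, -1, 1) [+x clear] — {backplane, daughtercard, heatsink, module, pcb, retainer, shield}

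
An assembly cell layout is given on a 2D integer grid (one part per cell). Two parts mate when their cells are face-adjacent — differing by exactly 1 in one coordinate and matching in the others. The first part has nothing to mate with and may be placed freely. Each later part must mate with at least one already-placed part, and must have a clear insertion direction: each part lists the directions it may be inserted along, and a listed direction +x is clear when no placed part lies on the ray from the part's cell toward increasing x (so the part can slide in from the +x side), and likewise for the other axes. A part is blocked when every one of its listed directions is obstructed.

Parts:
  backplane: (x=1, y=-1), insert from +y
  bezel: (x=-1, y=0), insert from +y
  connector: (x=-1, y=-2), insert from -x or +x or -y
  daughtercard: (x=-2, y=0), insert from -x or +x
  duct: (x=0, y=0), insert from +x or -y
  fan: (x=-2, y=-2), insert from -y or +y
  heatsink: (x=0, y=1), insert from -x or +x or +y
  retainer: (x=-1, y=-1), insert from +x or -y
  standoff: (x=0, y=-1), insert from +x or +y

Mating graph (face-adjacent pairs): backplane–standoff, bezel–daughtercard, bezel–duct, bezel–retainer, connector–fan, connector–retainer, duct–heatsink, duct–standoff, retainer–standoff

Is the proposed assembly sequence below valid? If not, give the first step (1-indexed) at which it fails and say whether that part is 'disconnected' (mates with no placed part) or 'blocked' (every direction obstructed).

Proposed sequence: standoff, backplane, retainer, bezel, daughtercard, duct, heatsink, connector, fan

Valid

1. standoff@(0, -1) [+x clear] — {standoff}
2. backplane@(1, -1) [+y clear] — {backplane, standoff}
3. retainer@(-1, -1) [-y clear] — {backplane, retainer, standoff}
4. bezel@(-1, 0) [+y clear] — {backplane, bezel, retainer, standoff}
5. daughtercard@(-2, 0) [-x clear] — {backplane, bezel, daughtercard, retainer, standoff}
6. duct@(0, 0) [+x clear] — {backplane, bezel, daughtercard, duct, retainer, standoff}
7. heatsink@(0, 1) [-x clear] — {backplane, bezel, daughtercard, duct, heatsink, retainer, standoff}
8. connector@(-1, -2) [-x clear] — {backplane, bezel, connector, daughtercard, duct, heatsink, retainer, standoff}
9. fan@(-2, -2) [-y clear] — {backplane, bezel, connector, daughtercard, duct, fan, heatsink, retainer, standoff}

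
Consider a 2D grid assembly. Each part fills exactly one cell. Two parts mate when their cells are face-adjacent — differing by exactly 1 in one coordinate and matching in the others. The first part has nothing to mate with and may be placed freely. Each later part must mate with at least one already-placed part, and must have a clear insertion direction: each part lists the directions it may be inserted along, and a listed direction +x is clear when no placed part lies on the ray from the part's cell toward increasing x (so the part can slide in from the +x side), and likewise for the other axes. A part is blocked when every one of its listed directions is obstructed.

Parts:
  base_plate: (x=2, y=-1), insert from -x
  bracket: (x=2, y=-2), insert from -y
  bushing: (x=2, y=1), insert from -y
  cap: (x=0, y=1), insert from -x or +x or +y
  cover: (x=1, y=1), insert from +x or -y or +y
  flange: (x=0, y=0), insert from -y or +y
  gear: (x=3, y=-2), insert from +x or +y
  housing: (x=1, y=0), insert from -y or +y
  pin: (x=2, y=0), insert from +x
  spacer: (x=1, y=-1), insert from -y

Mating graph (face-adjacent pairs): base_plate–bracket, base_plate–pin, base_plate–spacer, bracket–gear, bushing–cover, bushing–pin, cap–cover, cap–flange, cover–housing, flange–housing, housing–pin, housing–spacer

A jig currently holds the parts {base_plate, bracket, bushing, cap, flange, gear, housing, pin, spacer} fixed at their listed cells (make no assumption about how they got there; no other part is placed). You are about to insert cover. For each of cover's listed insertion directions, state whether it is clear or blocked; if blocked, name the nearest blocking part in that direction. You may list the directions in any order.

+x: nearest on ray is bushing@(2, 1) ⇒ blocked
-y: nearest on ray is housing@(1, 0) ⇒ blocked
+y: ray from cover(1, 1) has no placed part ⇒ clear

+x: blocked by bushing; +y: clear; -y: blocked by housing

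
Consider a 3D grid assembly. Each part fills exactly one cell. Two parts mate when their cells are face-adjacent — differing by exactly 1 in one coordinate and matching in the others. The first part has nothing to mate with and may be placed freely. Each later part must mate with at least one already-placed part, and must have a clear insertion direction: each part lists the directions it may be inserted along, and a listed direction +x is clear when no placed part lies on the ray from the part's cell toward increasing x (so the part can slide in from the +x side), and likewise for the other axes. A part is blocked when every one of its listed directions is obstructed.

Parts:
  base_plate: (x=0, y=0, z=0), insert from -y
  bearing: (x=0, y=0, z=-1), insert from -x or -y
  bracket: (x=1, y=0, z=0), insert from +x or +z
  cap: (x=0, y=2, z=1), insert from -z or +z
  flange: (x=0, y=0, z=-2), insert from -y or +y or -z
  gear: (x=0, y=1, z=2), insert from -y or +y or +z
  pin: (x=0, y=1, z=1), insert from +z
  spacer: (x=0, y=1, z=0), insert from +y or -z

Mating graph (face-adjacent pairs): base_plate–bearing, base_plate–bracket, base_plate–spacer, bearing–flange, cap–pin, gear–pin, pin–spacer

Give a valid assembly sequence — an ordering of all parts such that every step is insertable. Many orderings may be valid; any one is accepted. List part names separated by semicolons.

1. base_plate@(0, 0, 0) [-y clear] — {base_plate}
2. bearing@(0, 0, -1) [-x clear] — {base_plate, bearing}
3. bracket@(1, 0, 0) [+x clear] — {base_plate, bearing, bracket}
4. flange@(0, 0, -2) [-y clear] — {base_plate, bearing, bracket, flange}
5. spacer@(0, 1, 0) [+y clear] — {base_plate, bearing, bracket, flange, spacer}
6. pin@(0, 1, 1) [+z clear] — {base_plate, bearing, bracket, flange, pin, spacer}
7. cap@(0, 2, 1) [-z clear] — {base_plate, bearing, bracket, cap, flange, pin, spacer}
8. gear@(0, 1, 2) [-y clear] — {base_plate, bearing, bracket, cap, flange, gear, pin, spacer}

base_plate; bearing; bracket; flange; spacer; pin; cap; gear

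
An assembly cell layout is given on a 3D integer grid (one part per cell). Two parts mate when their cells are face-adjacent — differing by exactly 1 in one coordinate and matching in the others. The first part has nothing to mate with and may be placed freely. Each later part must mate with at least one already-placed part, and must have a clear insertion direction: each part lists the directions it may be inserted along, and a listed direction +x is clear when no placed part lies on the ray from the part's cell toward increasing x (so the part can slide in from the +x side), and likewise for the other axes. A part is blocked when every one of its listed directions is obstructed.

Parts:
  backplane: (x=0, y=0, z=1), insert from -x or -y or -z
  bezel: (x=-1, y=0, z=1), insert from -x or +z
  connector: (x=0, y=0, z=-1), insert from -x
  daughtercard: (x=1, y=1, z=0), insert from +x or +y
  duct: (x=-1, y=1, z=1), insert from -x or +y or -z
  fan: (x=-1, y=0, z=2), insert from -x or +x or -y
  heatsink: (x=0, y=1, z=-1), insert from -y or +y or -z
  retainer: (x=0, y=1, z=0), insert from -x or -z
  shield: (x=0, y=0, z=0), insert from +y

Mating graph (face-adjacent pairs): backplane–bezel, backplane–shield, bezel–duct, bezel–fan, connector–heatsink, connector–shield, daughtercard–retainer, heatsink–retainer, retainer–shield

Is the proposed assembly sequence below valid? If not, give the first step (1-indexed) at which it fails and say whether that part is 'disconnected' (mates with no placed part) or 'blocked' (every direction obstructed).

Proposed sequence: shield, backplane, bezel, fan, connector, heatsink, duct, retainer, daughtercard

1. shield@(0, 0, 0) [+y clear] — {shield}
2. backplane@(0, 0, 1) [-x clear] — {backplane, shield}
3. bezel@(-1, 0, 1) [-x clear] — {backplane, bezel, shield}
4. fan@(-1, 0, 2) [-x clear] — {backplane, bezel, fan, shield}
5. connector@(0, 0, -1) [-x clear] — {backplane, bezel, connector, fan, shield}
6. heatsink@(0, 1, -1) [+y clear] — {backplane, bezel, connector, fan, heatsink, shield}
7. duct@(-1, 1, 1) [-x clear] — {backplane, bezel, connector, duct, fan, heatsink, shield}
8. retainer@(0, 1, 0) [-x clear] — {backplane, bezel, connector, duct, fan, heatsink, retainer, shield}
9. daughtercard@(1, 1, 0) [+x clear] — {backplane, bezel, connector, daughtercard, duct, fan, heatsink, retainer, shield}

Valid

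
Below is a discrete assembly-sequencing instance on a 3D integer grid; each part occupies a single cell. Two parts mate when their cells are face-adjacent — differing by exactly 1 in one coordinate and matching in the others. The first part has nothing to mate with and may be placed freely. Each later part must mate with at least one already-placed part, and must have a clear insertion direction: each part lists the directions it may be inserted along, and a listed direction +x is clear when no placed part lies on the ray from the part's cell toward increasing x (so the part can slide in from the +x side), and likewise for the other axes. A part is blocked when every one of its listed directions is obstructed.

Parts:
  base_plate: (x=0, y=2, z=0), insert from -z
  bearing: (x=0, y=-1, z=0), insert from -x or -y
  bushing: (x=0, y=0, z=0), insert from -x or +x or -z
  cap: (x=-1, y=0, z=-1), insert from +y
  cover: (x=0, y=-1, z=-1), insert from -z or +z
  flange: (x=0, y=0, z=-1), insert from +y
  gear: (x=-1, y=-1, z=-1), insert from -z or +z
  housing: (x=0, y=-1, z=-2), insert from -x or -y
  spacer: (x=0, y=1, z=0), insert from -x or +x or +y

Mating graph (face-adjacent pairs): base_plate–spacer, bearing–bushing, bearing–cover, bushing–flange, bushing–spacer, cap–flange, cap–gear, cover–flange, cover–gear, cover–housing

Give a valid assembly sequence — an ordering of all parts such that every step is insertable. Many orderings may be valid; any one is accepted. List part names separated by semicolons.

1. cover@(0, -1, -1) [-z clear] — {cover}
2. gear@(-1, -1, -1) [-z clear] — {cover, gear}
3. housing@(0, -1, -2) [-x clear] — {cover, gear, housing}
4. bearing@(0, -1, 0) [-x clear] — {bearing, cover, gear, housing}
5. bushing@(0, 0, 0) [-x clear] — {bearing, bushing, cover, gear, housing}
6. flange@(0, 0, -1) [+y clear] — {bearing, bushing, cover, flange, gear, housing}
7. spacer@(0, 1, 0) [-x clear] — {bearing, bushing, cover, flange, gear, housing, spacer}
8. base_plate@(0, 2, 0) [-z clear] — {base_plate, bearing, bushing, cover, flange, gear, housing, spacer}
9. cap@(-1, 0, -1) [+y clear] — {base_plate, bearing, bushing, cap, cover, flange, gear, housing, spacer}

cover; gear; housing; bearing; bushing; flange; spacer; base_plate; cap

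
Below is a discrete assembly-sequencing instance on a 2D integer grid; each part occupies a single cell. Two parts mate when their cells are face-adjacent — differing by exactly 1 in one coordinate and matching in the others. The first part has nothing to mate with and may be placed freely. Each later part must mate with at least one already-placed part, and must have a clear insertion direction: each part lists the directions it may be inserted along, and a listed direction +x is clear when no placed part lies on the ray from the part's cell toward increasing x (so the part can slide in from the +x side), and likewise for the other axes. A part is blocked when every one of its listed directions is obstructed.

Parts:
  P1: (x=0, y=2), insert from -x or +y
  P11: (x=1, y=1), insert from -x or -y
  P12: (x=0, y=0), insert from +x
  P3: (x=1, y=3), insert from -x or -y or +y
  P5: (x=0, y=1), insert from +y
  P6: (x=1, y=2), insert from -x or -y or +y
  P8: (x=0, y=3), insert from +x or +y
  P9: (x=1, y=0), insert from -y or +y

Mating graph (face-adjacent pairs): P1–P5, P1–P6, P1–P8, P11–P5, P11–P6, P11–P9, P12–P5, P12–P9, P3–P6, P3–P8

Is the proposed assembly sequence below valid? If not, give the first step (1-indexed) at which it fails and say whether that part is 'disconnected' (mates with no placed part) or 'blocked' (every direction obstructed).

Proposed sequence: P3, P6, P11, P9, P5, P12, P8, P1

Invalid at step 6 (blocked)

1. P3@(1, 3) [-x clear] — {P3}
2. P6@(1, 2) [-x clear] — {P3, P6}
3. P11@(1, 1) [-x clear] — {P11, P3, P6}
4. P9@(1, 0) [-y clear] — {P11, P3, P6, P9}
5. P5@(0, 1) [+y clear] — {P11, P3, P5, P6, P9}
6. P12@(0, 0) — +x all obstructed ⇒ blocked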